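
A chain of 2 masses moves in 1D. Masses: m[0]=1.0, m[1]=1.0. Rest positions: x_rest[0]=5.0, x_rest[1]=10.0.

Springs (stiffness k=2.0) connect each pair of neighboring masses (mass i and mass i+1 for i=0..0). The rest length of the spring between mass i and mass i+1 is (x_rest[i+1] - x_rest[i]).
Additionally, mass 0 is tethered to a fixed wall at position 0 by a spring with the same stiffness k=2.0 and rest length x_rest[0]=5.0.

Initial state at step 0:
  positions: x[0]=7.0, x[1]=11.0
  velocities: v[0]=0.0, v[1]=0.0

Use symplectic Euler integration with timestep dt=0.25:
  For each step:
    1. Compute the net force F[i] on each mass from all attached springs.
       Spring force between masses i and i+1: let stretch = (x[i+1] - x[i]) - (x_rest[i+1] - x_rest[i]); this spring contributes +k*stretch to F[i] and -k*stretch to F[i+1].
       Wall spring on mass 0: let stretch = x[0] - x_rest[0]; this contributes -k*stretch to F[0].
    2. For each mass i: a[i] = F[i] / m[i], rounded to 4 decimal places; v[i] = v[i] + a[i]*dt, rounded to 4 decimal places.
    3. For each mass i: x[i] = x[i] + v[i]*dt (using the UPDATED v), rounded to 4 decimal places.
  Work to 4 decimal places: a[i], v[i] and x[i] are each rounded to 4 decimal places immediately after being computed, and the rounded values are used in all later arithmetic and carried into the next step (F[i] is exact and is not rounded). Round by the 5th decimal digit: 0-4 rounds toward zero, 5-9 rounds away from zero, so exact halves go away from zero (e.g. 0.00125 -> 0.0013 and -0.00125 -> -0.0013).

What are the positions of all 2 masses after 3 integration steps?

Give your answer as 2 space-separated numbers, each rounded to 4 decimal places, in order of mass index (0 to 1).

Answer: 5.2617 11.4590

Derivation:
Step 0: x=[7.0000 11.0000] v=[0.0000 0.0000]
Step 1: x=[6.6250 11.1250] v=[-1.5000 0.5000]
Step 2: x=[5.9844 11.3125] v=[-2.5625 0.7500]
Step 3: x=[5.2617 11.4590] v=[-2.8907 0.5860]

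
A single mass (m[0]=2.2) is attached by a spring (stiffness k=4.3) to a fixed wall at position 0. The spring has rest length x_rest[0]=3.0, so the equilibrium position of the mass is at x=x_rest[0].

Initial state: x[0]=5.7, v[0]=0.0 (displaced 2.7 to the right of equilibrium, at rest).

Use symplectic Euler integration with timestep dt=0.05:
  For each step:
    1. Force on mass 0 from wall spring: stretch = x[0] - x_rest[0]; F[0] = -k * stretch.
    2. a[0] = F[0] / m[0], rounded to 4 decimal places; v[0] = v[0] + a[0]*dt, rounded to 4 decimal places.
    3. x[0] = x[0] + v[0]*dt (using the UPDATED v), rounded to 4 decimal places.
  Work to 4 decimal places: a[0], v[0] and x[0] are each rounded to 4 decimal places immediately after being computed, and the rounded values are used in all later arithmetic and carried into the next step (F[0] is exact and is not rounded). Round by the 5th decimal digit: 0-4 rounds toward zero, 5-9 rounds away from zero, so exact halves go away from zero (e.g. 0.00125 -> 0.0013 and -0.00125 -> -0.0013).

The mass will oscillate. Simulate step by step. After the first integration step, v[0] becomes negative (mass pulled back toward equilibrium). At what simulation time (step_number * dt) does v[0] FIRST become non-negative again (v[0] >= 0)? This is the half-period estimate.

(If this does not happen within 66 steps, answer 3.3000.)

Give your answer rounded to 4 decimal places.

Step 0: x=[5.7000] v=[0.0000]
Step 1: x=[5.6868] v=[-0.2639]
Step 2: x=[5.6605] v=[-0.5265]
Step 3: x=[5.6212] v=[-0.7865]
Step 4: x=[5.5691] v=[-1.0427]
Step 5: x=[5.5044] v=[-1.2938]
Step 6: x=[5.4275] v=[-1.5386]
Step 7: x=[5.3387] v=[-1.7758]
Step 8: x=[5.2385] v=[-2.0044]
Step 9: x=[5.1273] v=[-2.2232]
Step 10: x=[5.0057] v=[-2.4311]
Step 11: x=[4.8743] v=[-2.6271]
Step 12: x=[4.7338] v=[-2.8103]
Step 13: x=[4.5848] v=[-2.9797]
Step 14: x=[4.4281] v=[-3.1346]
Step 15: x=[4.2644] v=[-3.2742]
Step 16: x=[4.0945] v=[-3.3978]
Step 17: x=[3.9193] v=[-3.5048]
Step 18: x=[3.7396] v=[-3.5946]
Step 19: x=[3.5563] v=[-3.6669]
Step 20: x=[3.3702] v=[-3.7213]
Step 21: x=[3.1823] v=[-3.7575]
Step 22: x=[2.9935] v=[-3.7753]
Step 23: x=[2.8048] v=[-3.7747]
Step 24: x=[2.6170] v=[-3.7556]
Step 25: x=[2.4311] v=[-3.7182]
Step 26: x=[2.2480] v=[-3.6626]
Step 27: x=[2.0685] v=[-3.5891]
Step 28: x=[1.8936] v=[-3.4981]
Step 29: x=[1.7241] v=[-3.3900]
Step 30: x=[1.5608] v=[-3.2653]
Step 31: x=[1.4046] v=[-3.1247]
Step 32: x=[1.2562] v=[-2.9688]
Step 33: x=[1.1163] v=[-2.7984]
Step 34: x=[0.9856] v=[-2.6143]
Step 35: x=[0.8647] v=[-2.4174]
Step 36: x=[0.7543] v=[-2.2087]
Step 37: x=[0.6548] v=[-1.9892]
Step 38: x=[0.5668] v=[-1.7600]
Step 39: x=[0.4907] v=[-1.5222]
Step 40: x=[0.4269] v=[-1.2770]
Step 41: x=[0.3756] v=[-1.0255]
Step 42: x=[0.3372] v=[-0.7690]
Step 43: x=[0.3118] v=[-0.5088]
Step 44: x=[0.2995] v=[-0.2461]
Step 45: x=[0.3004] v=[0.0178]
First v>=0 after going negative at step 45, time=2.2500

Answer: 2.2500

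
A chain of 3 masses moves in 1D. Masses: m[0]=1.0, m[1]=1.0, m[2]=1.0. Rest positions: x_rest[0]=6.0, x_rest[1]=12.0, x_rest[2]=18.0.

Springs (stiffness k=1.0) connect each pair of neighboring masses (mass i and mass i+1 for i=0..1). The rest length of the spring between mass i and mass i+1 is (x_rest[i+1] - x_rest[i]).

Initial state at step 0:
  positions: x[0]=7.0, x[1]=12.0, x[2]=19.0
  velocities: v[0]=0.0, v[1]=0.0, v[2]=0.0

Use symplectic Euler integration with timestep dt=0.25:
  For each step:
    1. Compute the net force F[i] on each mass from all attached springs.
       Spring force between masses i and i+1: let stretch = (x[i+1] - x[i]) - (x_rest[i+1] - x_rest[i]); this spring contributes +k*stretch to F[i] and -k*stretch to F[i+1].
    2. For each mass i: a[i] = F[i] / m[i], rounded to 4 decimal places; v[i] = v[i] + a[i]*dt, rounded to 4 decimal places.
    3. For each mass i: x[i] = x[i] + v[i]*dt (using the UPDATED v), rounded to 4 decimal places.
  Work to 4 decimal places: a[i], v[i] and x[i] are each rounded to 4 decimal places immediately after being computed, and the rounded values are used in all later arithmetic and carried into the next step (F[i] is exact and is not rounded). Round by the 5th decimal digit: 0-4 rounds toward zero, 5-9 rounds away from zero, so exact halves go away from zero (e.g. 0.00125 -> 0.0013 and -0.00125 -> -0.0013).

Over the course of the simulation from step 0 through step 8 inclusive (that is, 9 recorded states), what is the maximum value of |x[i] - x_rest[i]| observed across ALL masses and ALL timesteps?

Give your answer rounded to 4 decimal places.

Step 0: x=[7.0000 12.0000 19.0000] v=[0.0000 0.0000 0.0000]
Step 1: x=[6.9375 12.1250 18.9375] v=[-0.2500 0.5000 -0.2500]
Step 2: x=[6.8242 12.3516 18.8242] v=[-0.4531 0.9063 -0.4531]
Step 3: x=[6.6814 12.6373 18.6814] v=[-0.5713 1.1426 -0.5713]
Step 4: x=[6.5358 12.9285 18.5358] v=[-0.5823 1.1647 -0.5823]
Step 5: x=[6.4148 13.1706 18.4148] v=[-0.4841 0.9684 -0.4841]
Step 6: x=[6.3410 13.3182 18.3410] v=[-0.2952 0.5905 -0.2952]
Step 7: x=[6.3283 13.3437 18.3283] v=[-0.0509 0.1019 -0.0509]
Step 8: x=[6.3791 13.2423 18.3791] v=[0.2030 -0.4058 0.2030]
Max displacement = 1.3437

Answer: 1.3437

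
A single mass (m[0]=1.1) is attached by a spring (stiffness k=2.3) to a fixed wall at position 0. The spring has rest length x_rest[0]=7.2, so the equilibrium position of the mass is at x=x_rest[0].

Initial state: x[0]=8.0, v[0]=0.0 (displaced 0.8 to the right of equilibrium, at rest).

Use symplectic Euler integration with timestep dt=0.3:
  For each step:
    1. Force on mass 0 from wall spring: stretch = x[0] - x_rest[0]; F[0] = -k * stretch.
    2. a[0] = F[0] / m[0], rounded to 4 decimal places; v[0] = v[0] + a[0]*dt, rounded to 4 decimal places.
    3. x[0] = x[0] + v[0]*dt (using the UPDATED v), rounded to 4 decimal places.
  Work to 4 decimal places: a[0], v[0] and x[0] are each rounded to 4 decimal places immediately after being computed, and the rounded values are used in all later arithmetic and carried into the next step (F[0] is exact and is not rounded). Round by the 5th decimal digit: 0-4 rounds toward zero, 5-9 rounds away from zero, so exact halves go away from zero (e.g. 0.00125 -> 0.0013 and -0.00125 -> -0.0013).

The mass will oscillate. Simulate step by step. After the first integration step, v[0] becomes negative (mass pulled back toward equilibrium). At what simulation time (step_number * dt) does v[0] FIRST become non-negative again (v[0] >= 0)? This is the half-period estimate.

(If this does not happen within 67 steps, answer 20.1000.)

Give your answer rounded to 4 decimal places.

Step 0: x=[8.0000] v=[0.0000]
Step 1: x=[7.8495] v=[-0.5018]
Step 2: x=[7.5767] v=[-0.9092]
Step 3: x=[7.2331] v=[-1.1455]
Step 4: x=[6.8832] v=[-1.1663]
Step 5: x=[6.5929] v=[-0.9676]
Step 6: x=[6.4169] v=[-0.5868]
Step 7: x=[6.3882] v=[-0.0956]
Step 8: x=[6.5123] v=[0.4136]
First v>=0 after going negative at step 8, time=2.4000

Answer: 2.4000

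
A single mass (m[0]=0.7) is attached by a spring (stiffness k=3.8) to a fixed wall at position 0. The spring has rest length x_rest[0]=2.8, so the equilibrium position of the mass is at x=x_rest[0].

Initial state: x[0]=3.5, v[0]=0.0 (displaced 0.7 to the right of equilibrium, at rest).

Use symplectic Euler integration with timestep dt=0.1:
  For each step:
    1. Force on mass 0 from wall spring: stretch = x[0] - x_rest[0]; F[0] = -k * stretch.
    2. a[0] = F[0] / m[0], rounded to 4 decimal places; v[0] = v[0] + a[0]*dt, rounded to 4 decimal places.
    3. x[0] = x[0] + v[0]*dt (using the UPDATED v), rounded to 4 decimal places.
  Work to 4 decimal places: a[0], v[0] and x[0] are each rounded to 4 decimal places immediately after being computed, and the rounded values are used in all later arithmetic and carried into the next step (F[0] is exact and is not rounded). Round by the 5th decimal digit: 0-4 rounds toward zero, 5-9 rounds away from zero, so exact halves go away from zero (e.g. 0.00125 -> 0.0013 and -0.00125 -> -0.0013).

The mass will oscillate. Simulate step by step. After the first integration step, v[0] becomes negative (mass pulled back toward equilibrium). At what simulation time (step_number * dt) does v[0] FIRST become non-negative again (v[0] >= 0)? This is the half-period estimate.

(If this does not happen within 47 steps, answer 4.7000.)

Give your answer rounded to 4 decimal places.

Answer: 1.4000

Derivation:
Step 0: x=[3.5000] v=[0.0000]
Step 1: x=[3.4620] v=[-0.3800]
Step 2: x=[3.3881] v=[-0.7394]
Step 3: x=[3.2822] v=[-1.0587]
Step 4: x=[3.1502] v=[-1.3205]
Step 5: x=[2.9991] v=[-1.5106]
Step 6: x=[2.8372] v=[-1.6187]
Step 7: x=[2.6733] v=[-1.6389]
Step 8: x=[2.5163] v=[-1.5701]
Step 9: x=[2.3747] v=[-1.4161]
Step 10: x=[2.2562] v=[-1.1852]
Step 11: x=[2.1672] v=[-0.8900]
Step 12: x=[2.1126] v=[-0.5465]
Step 13: x=[2.0953] v=[-0.1733]
Step 14: x=[2.1162] v=[0.2093]
First v>=0 after going negative at step 14, time=1.4000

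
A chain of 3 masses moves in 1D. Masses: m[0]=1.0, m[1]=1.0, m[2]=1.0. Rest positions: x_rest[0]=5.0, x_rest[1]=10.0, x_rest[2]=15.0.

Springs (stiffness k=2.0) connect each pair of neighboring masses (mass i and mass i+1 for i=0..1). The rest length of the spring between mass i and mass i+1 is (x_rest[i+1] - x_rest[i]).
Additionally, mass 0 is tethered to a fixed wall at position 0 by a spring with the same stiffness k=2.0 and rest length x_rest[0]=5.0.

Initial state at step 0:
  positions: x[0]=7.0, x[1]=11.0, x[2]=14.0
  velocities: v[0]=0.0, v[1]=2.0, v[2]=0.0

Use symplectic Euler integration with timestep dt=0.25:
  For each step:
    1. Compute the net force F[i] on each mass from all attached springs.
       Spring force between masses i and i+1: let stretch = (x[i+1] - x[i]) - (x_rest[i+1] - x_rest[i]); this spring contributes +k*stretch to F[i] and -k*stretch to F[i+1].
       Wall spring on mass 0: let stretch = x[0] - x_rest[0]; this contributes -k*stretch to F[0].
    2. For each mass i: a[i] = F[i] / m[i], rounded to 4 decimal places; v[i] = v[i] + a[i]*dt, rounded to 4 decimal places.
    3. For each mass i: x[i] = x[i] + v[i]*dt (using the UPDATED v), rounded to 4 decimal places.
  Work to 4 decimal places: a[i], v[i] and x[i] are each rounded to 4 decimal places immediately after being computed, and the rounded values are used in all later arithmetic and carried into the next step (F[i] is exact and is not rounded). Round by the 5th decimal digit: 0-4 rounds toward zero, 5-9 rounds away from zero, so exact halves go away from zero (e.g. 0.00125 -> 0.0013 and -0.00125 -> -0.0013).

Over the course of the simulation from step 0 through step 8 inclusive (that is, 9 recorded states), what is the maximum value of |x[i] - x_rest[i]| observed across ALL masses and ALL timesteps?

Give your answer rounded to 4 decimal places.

Step 0: x=[7.0000 11.0000 14.0000] v=[0.0000 2.0000 0.0000]
Step 1: x=[6.6250 11.3750 14.2500] v=[-1.5000 1.5000 1.0000]
Step 2: x=[6.0156 11.5156 14.7656] v=[-2.4375 0.5625 2.0625]
Step 3: x=[5.3418 11.3750 15.5000] v=[-2.6953 -0.5625 2.9375]
Step 4: x=[4.7544 10.9959 16.3438] v=[-2.3496 -1.5166 3.3750]
Step 5: x=[4.3529 10.5051 17.1441] v=[-1.6061 -1.9634 3.2011]
Step 6: x=[4.1763 10.0751 17.7395] v=[-0.7065 -1.7200 2.3816]
Step 7: x=[4.2150 9.8658 18.0019] v=[0.1548 -0.8372 1.0494]
Step 8: x=[4.4332 9.9672 17.8722] v=[0.8727 0.4055 -0.5187]
Max displacement = 3.0019

Answer: 3.0019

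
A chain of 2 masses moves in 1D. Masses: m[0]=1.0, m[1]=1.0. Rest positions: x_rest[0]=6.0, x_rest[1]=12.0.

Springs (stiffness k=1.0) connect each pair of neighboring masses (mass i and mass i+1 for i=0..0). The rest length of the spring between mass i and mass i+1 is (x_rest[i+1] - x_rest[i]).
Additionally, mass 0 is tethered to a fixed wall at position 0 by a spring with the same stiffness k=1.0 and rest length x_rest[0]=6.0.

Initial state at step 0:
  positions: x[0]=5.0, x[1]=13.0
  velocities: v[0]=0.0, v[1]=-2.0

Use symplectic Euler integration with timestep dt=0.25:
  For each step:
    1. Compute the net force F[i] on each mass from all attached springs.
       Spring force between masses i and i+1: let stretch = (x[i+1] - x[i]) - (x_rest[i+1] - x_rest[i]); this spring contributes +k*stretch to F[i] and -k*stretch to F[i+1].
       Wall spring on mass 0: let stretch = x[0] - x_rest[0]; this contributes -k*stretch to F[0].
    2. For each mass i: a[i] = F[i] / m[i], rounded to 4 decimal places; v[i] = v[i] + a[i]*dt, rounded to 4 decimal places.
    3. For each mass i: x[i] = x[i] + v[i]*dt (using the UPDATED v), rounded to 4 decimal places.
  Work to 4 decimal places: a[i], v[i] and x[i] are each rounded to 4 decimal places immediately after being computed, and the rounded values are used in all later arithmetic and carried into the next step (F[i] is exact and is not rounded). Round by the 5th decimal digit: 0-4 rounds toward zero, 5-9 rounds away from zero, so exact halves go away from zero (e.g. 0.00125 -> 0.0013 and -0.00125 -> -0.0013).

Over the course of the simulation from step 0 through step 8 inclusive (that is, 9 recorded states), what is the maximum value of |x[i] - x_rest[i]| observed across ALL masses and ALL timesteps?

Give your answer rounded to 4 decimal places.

Answer: 2.8095

Derivation:
Step 0: x=[5.0000 13.0000] v=[0.0000 -2.0000]
Step 1: x=[5.1875 12.3750] v=[0.7500 -2.5000]
Step 2: x=[5.5000 11.6758] v=[1.2500 -2.7969]
Step 3: x=[5.8548 10.9656] v=[1.4190 -2.8409]
Step 4: x=[6.1631 10.3110] v=[1.2330 -2.6186]
Step 5: x=[6.3454 9.7721] v=[0.7292 -2.1556]
Step 6: x=[6.3453 9.3940] v=[-0.0005 -1.5123]
Step 7: x=[6.1391 9.2004] v=[-0.8247 -0.7745]
Step 8: x=[5.7406 9.1905] v=[-1.5942 -0.0398]
Max displacement = 2.8095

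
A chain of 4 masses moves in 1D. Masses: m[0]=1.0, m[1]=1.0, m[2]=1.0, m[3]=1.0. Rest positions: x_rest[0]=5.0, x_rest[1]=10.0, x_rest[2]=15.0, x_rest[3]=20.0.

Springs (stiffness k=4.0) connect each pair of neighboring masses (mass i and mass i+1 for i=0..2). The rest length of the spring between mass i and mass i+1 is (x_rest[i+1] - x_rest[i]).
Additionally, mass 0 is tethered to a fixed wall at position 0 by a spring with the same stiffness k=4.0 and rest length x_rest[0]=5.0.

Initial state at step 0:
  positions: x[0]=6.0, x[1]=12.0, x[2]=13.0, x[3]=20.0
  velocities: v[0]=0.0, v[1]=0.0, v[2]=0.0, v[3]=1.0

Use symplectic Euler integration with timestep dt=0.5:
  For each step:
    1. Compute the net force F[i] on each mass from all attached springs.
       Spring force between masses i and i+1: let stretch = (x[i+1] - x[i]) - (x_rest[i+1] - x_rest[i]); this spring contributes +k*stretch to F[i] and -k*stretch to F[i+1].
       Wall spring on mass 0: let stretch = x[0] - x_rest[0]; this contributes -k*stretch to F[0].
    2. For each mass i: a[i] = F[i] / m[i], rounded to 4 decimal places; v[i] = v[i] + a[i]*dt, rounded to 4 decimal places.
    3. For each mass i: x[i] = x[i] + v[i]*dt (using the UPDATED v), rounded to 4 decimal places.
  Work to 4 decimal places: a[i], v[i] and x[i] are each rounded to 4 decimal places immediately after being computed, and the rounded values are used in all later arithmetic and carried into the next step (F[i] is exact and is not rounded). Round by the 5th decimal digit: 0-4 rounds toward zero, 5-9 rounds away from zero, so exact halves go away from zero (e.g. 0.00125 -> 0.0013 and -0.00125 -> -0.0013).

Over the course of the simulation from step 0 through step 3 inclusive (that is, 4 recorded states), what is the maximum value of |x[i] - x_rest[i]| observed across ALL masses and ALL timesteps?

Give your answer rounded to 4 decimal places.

Step 0: x=[6.0000 12.0000 13.0000 20.0000] v=[0.0000 0.0000 0.0000 1.0000]
Step 1: x=[6.0000 7.0000 19.0000 18.5000] v=[0.0000 -10.0000 12.0000 -3.0000]
Step 2: x=[1.0000 13.0000 12.5000 22.5000] v=[-10.0000 12.0000 -13.0000 8.0000]
Step 3: x=[7.0000 6.5000 16.5000 21.5000] v=[12.0000 -13.0000 8.0000 -2.0000]
Max displacement = 4.0000

Answer: 4.0000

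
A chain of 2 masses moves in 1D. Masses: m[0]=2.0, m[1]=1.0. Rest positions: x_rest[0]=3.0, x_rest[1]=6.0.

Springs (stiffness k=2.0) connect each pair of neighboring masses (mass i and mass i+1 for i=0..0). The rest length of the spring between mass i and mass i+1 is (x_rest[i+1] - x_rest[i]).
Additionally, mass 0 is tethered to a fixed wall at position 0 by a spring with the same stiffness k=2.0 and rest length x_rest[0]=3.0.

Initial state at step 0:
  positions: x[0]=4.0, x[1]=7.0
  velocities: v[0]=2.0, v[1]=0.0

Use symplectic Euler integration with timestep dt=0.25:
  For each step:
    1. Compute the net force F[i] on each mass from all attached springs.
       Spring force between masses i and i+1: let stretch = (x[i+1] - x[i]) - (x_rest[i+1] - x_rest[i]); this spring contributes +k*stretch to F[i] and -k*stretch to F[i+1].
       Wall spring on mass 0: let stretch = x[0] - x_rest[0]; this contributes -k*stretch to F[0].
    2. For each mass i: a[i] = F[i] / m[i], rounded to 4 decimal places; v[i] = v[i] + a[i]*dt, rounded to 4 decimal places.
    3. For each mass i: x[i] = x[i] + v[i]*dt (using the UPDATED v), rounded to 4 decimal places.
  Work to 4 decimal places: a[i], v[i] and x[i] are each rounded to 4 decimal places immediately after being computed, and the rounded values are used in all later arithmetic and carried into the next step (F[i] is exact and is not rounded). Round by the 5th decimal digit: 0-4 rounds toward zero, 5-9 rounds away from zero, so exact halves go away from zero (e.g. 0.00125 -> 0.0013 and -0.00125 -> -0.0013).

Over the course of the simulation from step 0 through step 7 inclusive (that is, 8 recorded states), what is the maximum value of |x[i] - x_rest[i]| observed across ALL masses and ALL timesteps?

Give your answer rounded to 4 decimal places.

Step 0: x=[4.0000 7.0000] v=[2.0000 0.0000]
Step 1: x=[4.4375 7.0000] v=[1.7500 0.0000]
Step 2: x=[4.7578 7.0547] v=[1.2813 0.2188]
Step 3: x=[4.9243 7.1973] v=[0.6661 0.5704]
Step 4: x=[4.9251 7.4308] v=[0.0033 0.9339]
Step 5: x=[4.7747 7.7261] v=[-0.6016 1.1811]
Step 6: x=[4.5104 8.0275] v=[-1.0574 1.2054]
Step 7: x=[4.1840 8.2642] v=[-1.3057 0.9469]
Max displacement = 2.2642

Answer: 2.2642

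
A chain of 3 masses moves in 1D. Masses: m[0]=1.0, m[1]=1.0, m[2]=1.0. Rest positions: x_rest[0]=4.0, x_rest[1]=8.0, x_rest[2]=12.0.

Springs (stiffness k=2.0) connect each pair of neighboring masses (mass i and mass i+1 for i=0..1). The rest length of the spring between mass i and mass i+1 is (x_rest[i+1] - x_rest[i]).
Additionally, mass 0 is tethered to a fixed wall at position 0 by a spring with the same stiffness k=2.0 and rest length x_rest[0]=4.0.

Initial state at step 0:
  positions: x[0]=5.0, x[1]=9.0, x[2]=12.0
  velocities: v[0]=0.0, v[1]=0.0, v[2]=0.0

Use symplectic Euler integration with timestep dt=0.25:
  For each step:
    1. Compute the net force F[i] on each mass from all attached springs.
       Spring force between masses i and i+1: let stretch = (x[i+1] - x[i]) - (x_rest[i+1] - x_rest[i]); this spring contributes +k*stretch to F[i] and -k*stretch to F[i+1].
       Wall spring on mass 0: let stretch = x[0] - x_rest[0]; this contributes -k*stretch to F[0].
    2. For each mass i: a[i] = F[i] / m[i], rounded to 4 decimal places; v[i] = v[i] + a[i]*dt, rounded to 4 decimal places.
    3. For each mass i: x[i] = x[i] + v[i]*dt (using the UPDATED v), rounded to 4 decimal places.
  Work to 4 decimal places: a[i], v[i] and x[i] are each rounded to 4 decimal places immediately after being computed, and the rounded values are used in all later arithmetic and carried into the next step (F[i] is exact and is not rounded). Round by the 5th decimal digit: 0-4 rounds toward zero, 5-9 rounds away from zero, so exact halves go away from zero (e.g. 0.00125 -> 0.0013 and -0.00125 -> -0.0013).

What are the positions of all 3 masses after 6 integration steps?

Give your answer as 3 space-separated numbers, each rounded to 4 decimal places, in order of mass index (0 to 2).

Answer: 3.4215 7.8824 13.0024

Derivation:
Step 0: x=[5.0000 9.0000 12.0000] v=[0.0000 0.0000 0.0000]
Step 1: x=[4.8750 8.8750 12.1250] v=[-0.5000 -0.5000 0.5000]
Step 2: x=[4.6406 8.6563 12.3438] v=[-0.9375 -0.8750 0.8750]
Step 3: x=[4.3281 8.3965 12.6016] v=[-1.2500 -1.0391 1.0313]
Step 4: x=[3.9831 8.1538 12.8338] v=[-1.3799 -0.9708 0.9288]
Step 5: x=[3.6616 7.9748 12.9810] v=[-1.2861 -0.7162 0.5888]
Step 6: x=[3.4215 7.8824 13.0024] v=[-0.9603 -0.3697 0.0857]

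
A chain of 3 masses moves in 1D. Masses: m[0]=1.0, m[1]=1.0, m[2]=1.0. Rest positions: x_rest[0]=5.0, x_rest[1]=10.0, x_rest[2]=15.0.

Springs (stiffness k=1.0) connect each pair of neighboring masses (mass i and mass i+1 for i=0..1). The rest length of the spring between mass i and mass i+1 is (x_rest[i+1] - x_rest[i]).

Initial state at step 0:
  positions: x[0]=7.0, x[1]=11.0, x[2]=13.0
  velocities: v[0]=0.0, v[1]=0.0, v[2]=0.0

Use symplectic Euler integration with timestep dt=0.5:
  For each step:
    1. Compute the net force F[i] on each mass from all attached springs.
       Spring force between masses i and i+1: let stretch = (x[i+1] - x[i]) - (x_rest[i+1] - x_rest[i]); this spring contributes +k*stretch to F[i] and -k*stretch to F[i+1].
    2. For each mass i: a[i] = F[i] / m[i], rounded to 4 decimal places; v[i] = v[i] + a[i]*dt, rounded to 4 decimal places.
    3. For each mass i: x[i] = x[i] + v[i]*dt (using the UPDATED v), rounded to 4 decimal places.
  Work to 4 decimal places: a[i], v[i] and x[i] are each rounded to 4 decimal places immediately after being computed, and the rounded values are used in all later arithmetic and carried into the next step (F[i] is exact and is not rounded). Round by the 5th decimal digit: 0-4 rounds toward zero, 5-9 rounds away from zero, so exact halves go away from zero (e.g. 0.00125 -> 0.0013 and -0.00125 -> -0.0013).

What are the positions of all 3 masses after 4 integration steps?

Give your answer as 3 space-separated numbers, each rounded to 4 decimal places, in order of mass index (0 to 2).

Step 0: x=[7.0000 11.0000 13.0000] v=[0.0000 0.0000 0.0000]
Step 1: x=[6.7500 10.5000 13.7500] v=[-0.5000 -1.0000 1.5000]
Step 2: x=[6.1875 9.8750 14.9375] v=[-1.1250 -1.2500 2.3750]
Step 3: x=[5.2969 9.5938 16.1094] v=[-1.7813 -0.5625 2.3438]
Step 4: x=[4.2305 9.8673 16.9024] v=[-2.1329 0.5469 1.5860]

Answer: 4.2305 9.8673 16.9024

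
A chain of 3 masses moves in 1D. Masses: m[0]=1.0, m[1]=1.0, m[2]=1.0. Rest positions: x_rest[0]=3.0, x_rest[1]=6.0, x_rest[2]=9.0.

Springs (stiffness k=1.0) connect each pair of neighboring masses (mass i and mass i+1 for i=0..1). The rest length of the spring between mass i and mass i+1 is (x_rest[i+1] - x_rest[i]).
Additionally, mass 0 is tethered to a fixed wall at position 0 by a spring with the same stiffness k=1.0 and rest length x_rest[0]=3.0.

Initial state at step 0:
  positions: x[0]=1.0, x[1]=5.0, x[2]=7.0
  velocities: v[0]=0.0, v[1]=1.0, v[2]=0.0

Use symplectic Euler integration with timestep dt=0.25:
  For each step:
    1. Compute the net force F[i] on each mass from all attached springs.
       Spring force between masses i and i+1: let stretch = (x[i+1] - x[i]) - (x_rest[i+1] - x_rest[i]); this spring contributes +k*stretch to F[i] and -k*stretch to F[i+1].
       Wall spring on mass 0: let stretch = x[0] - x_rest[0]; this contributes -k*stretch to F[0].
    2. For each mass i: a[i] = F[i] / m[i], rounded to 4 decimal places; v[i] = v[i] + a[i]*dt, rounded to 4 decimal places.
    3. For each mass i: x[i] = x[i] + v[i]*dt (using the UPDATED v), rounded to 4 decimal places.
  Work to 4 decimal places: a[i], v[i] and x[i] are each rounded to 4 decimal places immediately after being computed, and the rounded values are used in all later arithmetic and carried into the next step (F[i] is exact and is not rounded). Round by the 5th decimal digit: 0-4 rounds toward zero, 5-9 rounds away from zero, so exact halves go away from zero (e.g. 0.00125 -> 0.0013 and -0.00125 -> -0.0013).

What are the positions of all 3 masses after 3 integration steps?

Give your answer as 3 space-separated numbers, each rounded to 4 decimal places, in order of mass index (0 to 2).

Answer: 2.0332 5.0305 7.3787

Derivation:
Step 0: x=[1.0000 5.0000 7.0000] v=[0.0000 1.0000 0.0000]
Step 1: x=[1.1875 5.1250 7.0625] v=[0.7500 0.5000 0.2500]
Step 2: x=[1.5469 5.1250 7.1914] v=[1.4375 0.0000 0.5156]
Step 3: x=[2.0332 5.0305 7.3787] v=[1.9453 -0.3779 0.7490]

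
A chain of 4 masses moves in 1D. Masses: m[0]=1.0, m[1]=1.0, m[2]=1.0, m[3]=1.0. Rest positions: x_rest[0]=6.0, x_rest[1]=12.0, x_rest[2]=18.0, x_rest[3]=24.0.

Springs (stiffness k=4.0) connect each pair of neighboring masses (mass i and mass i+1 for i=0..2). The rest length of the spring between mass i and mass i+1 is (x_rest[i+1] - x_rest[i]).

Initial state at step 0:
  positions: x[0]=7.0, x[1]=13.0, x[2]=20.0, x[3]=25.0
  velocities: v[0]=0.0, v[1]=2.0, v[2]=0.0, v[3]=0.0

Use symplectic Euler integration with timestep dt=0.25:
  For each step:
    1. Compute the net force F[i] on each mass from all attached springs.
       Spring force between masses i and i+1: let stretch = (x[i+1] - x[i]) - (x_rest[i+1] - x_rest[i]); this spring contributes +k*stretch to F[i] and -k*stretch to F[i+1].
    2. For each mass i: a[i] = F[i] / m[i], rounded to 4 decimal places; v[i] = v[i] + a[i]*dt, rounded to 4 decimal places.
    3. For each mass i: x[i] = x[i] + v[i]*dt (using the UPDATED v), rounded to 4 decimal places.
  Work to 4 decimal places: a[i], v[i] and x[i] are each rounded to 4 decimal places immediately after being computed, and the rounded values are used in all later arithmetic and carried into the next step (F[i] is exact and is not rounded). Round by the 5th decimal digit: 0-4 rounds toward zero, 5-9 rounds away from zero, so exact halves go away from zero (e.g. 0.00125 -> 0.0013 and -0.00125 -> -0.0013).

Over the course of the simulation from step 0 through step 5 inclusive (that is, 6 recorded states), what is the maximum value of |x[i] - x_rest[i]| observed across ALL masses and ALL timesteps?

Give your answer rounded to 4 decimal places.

Answer: 2.6700

Derivation:
Step 0: x=[7.0000 13.0000 20.0000 25.0000] v=[0.0000 2.0000 0.0000 0.0000]
Step 1: x=[7.0000 13.7500 19.5000 25.2500] v=[0.0000 3.0000 -2.0000 1.0000]
Step 2: x=[7.1875 14.2500 19.0000 25.5625] v=[0.7500 2.0000 -2.0000 1.2500]
Step 3: x=[7.6406 14.1719 18.9531 25.7344] v=[1.8125 -0.3125 -0.1875 0.6875]
Step 4: x=[8.2266 13.6563 19.4063 25.7110] v=[2.3438 -2.0626 1.8126 -0.0938]
Step 5: x=[8.6700 13.2207 19.9981 25.6114] v=[1.7735 -1.7423 2.3673 -0.3985]
Max displacement = 2.6700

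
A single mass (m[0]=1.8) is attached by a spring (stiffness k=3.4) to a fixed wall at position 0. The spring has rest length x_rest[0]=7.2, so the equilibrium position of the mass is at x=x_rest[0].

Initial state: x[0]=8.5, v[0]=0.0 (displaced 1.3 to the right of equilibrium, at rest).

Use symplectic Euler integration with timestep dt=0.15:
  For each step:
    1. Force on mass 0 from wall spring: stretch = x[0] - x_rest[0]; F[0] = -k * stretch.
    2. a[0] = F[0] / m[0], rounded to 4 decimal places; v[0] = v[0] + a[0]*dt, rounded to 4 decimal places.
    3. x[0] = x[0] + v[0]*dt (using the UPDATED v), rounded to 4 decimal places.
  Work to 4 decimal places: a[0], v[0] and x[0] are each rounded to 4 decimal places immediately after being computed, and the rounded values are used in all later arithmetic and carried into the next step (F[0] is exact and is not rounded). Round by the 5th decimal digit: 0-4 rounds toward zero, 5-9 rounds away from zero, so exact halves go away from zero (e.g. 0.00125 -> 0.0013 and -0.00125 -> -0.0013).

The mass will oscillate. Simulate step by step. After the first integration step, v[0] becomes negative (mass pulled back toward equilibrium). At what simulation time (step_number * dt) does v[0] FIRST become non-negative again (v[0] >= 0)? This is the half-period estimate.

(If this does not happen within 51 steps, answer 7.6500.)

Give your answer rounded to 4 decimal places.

Step 0: x=[8.5000] v=[0.0000]
Step 1: x=[8.4448] v=[-0.3683]
Step 2: x=[8.3367] v=[-0.7210]
Step 3: x=[8.1802] v=[-1.0431]
Step 4: x=[7.9821] v=[-1.3208]
Step 5: x=[7.7507] v=[-1.5424]
Step 6: x=[7.4959] v=[-1.6984]
Step 7: x=[7.2286] v=[-1.7822]
Step 8: x=[6.9601] v=[-1.7903]
Step 9: x=[6.7018] v=[-1.7223]
Step 10: x=[6.4646] v=[-1.5812]
Step 11: x=[6.2587] v=[-1.3728]
Step 12: x=[6.0928] v=[-1.1061]
Step 13: x=[5.9739] v=[-0.7924]
Step 14: x=[5.9072] v=[-0.4450]
Step 15: x=[5.8954] v=[-0.0787]
Step 16: x=[5.9390] v=[0.2909]
First v>=0 after going negative at step 16, time=2.4000

Answer: 2.4000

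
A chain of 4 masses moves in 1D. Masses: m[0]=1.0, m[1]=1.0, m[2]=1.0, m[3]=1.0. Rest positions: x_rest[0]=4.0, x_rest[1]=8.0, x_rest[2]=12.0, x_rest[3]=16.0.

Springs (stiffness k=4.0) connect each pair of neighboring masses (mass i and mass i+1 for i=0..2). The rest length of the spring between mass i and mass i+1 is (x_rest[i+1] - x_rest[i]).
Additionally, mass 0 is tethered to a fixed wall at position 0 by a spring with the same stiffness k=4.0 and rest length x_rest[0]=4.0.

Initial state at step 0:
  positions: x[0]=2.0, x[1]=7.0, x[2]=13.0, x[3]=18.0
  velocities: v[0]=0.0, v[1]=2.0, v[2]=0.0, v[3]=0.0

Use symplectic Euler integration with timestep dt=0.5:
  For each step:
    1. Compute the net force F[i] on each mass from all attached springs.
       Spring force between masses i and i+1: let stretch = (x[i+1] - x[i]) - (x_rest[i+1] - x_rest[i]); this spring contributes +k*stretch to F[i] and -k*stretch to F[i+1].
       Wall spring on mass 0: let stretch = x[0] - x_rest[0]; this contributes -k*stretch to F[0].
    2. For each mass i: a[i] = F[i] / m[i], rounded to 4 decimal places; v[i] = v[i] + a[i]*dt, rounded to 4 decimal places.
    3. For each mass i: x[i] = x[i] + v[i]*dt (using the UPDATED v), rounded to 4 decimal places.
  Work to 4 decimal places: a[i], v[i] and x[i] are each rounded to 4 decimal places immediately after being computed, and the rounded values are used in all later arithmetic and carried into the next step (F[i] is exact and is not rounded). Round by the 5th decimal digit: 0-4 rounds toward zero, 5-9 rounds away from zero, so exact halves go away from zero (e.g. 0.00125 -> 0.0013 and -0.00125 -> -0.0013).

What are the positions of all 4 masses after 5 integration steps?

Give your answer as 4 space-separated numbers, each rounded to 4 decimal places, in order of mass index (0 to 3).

Step 0: x=[2.0000 7.0000 13.0000 18.0000] v=[0.0000 2.0000 0.0000 0.0000]
Step 1: x=[5.0000 9.0000 12.0000 17.0000] v=[6.0000 4.0000 -2.0000 -2.0000]
Step 2: x=[7.0000 10.0000 13.0000 15.0000] v=[4.0000 2.0000 2.0000 -4.0000]
Step 3: x=[5.0000 11.0000 13.0000 15.0000] v=[-4.0000 2.0000 0.0000 0.0000]
Step 4: x=[4.0000 8.0000 13.0000 17.0000] v=[-2.0000 -6.0000 0.0000 4.0000]
Step 5: x=[3.0000 6.0000 12.0000 19.0000] v=[-2.0000 -4.0000 -2.0000 4.0000]

Answer: 3.0000 6.0000 12.0000 19.0000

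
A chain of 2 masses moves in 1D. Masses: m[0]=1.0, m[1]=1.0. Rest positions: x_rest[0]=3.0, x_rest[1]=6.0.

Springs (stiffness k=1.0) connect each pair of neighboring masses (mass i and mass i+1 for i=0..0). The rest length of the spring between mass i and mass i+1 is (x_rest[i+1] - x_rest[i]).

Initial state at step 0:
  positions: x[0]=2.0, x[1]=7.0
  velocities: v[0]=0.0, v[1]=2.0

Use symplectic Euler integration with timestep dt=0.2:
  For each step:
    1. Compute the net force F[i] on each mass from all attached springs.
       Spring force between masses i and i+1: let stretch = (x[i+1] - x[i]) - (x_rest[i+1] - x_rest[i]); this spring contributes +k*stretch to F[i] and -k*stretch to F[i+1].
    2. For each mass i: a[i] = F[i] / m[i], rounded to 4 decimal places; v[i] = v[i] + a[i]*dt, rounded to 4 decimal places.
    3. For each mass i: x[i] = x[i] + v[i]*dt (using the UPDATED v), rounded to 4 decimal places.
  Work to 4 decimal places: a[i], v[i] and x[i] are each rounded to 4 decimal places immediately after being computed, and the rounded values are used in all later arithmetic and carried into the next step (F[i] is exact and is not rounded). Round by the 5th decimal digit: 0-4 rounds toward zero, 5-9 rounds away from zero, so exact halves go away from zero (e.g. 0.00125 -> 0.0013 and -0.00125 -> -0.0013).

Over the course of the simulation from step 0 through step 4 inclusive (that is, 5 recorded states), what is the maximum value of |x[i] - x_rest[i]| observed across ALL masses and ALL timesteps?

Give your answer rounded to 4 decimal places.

Answer: 1.7401

Derivation:
Step 0: x=[2.0000 7.0000] v=[0.0000 2.0000]
Step 1: x=[2.0800 7.3200] v=[0.4000 1.6000]
Step 2: x=[2.2496 7.5504] v=[0.8480 1.1520]
Step 3: x=[2.5112 7.6888] v=[1.3082 0.6918]
Step 4: x=[2.8599 7.7401] v=[1.7437 0.2563]
Max displacement = 1.7401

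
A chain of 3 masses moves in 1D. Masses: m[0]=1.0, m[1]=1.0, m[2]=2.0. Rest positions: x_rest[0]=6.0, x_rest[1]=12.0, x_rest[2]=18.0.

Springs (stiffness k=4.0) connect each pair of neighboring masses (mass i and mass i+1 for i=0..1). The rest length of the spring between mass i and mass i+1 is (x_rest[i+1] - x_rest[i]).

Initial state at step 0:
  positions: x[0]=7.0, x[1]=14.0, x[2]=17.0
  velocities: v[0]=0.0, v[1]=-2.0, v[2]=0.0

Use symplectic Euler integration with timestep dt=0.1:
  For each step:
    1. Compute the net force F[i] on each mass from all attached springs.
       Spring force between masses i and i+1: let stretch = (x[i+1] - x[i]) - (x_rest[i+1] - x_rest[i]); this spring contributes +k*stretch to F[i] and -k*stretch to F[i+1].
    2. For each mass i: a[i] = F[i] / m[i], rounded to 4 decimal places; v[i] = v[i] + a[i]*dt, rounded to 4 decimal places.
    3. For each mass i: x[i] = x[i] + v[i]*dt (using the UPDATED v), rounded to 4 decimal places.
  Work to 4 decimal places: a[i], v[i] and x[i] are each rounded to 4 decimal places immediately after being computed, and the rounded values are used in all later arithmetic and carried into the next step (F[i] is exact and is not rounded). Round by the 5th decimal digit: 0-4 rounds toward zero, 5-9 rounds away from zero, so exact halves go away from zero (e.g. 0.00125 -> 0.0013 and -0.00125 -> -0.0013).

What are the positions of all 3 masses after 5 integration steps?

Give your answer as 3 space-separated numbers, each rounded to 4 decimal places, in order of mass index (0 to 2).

Step 0: x=[7.0000 14.0000 17.0000] v=[0.0000 -2.0000 0.0000]
Step 1: x=[7.0400 13.6400 17.0600] v=[0.4000 -3.6000 0.6000]
Step 2: x=[7.1040 13.1528 17.1716] v=[0.6400 -4.8720 1.1160]
Step 3: x=[7.1700 12.5844 17.3228] v=[0.6595 -5.6840 1.5122]
Step 4: x=[7.2125 11.9890 17.4993] v=[0.4253 -5.9544 1.7645]
Step 5: x=[7.2061 11.4229 17.6855] v=[-0.0641 -5.6609 1.8624]

Answer: 7.2061 11.4229 17.6855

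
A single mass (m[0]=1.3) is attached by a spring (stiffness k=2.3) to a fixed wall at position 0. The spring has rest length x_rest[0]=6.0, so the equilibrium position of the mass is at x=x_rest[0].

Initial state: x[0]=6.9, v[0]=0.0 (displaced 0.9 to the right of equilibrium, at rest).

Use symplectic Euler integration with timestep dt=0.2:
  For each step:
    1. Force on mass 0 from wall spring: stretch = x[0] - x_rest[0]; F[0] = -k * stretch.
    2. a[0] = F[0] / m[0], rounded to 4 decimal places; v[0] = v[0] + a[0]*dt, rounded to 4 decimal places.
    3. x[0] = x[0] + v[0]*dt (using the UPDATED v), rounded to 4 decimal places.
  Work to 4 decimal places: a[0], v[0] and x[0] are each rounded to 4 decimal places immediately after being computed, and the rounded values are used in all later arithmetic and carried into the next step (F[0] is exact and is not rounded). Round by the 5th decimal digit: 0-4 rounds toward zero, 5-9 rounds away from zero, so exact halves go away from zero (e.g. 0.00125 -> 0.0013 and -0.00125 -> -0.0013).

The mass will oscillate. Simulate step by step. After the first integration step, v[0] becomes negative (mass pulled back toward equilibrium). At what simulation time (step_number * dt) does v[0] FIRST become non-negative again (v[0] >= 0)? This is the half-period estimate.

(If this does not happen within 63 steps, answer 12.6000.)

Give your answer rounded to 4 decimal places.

Step 0: x=[6.9000] v=[0.0000]
Step 1: x=[6.8363] v=[-0.3185]
Step 2: x=[6.7134] v=[-0.6144]
Step 3: x=[6.5400] v=[-0.8668]
Step 4: x=[6.3284] v=[-1.0579]
Step 5: x=[6.0936] v=[-1.1741]
Step 6: x=[5.8522] v=[-1.2072]
Step 7: x=[5.6212] v=[-1.1549]
Step 8: x=[5.4170] v=[-1.0209]
Step 9: x=[5.2541] v=[-0.8146]
Step 10: x=[5.1440] v=[-0.5507]
Step 11: x=[5.0944] v=[-0.2478]
Step 12: x=[5.1089] v=[0.0726]
First v>=0 after going negative at step 12, time=2.4000

Answer: 2.4000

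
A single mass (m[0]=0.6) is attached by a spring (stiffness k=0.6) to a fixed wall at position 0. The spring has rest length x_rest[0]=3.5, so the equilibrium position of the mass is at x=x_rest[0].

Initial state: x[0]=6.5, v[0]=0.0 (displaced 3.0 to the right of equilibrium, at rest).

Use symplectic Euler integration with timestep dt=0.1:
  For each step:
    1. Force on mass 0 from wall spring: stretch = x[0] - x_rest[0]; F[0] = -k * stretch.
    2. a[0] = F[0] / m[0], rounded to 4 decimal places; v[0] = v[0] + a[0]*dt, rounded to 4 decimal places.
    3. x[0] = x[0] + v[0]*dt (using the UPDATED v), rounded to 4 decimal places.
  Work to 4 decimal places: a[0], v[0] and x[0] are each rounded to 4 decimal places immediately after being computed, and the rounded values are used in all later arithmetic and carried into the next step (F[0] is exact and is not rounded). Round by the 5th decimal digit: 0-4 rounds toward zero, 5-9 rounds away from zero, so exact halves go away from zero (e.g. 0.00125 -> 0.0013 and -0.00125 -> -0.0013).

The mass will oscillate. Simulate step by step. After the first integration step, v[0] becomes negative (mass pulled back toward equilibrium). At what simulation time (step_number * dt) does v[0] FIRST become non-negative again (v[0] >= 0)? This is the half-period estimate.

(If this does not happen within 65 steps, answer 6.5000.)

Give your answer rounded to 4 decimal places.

Step 0: x=[6.5000] v=[0.0000]
Step 1: x=[6.4700] v=[-0.3000]
Step 2: x=[6.4103] v=[-0.5970]
Step 3: x=[6.3215] v=[-0.8880]
Step 4: x=[6.2045] v=[-1.1702]
Step 5: x=[6.0604] v=[-1.4407]
Step 6: x=[5.8907] v=[-1.6967]
Step 7: x=[5.6971] v=[-1.9358]
Step 8: x=[5.4816] v=[-2.1555]
Step 9: x=[5.2462] v=[-2.3537]
Step 10: x=[4.9934] v=[-2.5283]
Step 11: x=[4.7256] v=[-2.6776]
Step 12: x=[4.4456] v=[-2.8002]
Step 13: x=[4.1561] v=[-2.8948]
Step 14: x=[3.8601] v=[-2.9604]
Step 15: x=[3.5605] v=[-2.9964]
Step 16: x=[3.2603] v=[-3.0025]
Step 17: x=[2.9625] v=[-2.9785]
Step 18: x=[2.6700] v=[-2.9248]
Step 19: x=[2.3858] v=[-2.8418]
Step 20: x=[2.1128] v=[-2.7304]
Step 21: x=[1.8536] v=[-2.5917]
Step 22: x=[1.6109] v=[-2.4271]
Step 23: x=[1.3871] v=[-2.2382]
Step 24: x=[1.1844] v=[-2.0269]
Step 25: x=[1.0049] v=[-1.7953]
Step 26: x=[0.8503] v=[-1.5458]
Step 27: x=[0.7222] v=[-1.2808]
Step 28: x=[0.6219] v=[-1.0030]
Step 29: x=[0.5504] v=[-0.7152]
Step 30: x=[0.5084] v=[-0.4202]
Step 31: x=[0.4963] v=[-0.1210]
Step 32: x=[0.5142] v=[0.1794]
First v>=0 after going negative at step 32, time=3.2000

Answer: 3.2000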